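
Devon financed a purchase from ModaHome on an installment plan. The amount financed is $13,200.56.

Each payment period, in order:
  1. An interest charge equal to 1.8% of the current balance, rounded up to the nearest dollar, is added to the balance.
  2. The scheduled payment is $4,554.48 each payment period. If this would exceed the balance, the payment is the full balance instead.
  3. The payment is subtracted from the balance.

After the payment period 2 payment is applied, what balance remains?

Payment period 1: opening $13,200.56; interest $238.00 → $13,438.56; payment $4,554.48; balance $8,884.08
Payment period 2: opening $8,884.08; interest $160.00 → $9,044.08; payment $4,554.48; balance $4,489.60

$4,489.60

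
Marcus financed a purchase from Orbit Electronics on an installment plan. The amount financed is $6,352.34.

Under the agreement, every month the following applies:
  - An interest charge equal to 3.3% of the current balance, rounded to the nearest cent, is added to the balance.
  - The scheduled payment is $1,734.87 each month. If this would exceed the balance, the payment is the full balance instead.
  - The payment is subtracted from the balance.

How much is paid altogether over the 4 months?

$6,882.15

Month 1: opening $6,352.34; interest $209.63 → $6,561.97; payment $1,734.87; balance $4,827.10
Month 2: opening $4,827.10; interest $159.29 → $4,986.39; payment $1,734.87; balance $3,251.52
Month 3: opening $3,251.52; interest $107.30 → $3,358.82; payment $1,734.87; balance $1,623.95
Month 4: opening $1,623.95; interest $53.59 → $1,677.54; payment $1,677.54; balance $0.00
Total paid: $6,882.15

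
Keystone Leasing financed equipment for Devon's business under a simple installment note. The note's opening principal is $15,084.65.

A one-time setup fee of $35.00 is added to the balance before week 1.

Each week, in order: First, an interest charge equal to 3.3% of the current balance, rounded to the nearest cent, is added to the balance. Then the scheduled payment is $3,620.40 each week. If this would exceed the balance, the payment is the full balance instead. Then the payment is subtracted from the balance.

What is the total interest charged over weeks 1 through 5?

Week 1: $15,119.65 +$498.95 interest = $15,618.60; pay $3,620.40 → $11,998.20
Week 2: $11,998.20 +$395.94 interest = $12,394.14; pay $3,620.40 → $8,773.74
Week 3: $8,773.74 +$289.53 interest = $9,063.27; pay $3,620.40 → $5,442.87
Week 4: $5,442.87 +$179.61 interest = $5,622.48; pay $3,620.40 → $2,002.08
Week 5: $2,002.08 +$66.07 interest = $2,068.15; pay $2,068.15 → $0.00
Total interest: $498.95 + $395.94 + $289.53 + $179.61 + $66.07 = $1,430.10

$1,430.10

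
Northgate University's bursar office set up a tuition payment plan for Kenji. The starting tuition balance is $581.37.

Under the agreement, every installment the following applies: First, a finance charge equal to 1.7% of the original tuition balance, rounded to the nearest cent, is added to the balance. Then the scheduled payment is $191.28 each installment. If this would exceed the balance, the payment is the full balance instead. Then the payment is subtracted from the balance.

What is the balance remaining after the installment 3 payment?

# | Opening | Interest | Payment | End bal
1 | $581.37 | $9.88 | $191.28 | $399.97
2 | $399.97 | $9.88 | $191.28 | $218.57
3 | $218.57 | $9.88 | $191.28 | $37.17

$37.17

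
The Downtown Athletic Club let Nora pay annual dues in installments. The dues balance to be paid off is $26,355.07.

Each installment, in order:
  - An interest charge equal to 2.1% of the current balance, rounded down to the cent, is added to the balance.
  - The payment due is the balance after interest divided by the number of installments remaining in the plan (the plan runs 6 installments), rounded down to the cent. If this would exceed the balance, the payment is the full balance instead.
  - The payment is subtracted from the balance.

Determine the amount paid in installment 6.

$4,975.85

Installment 1: opening $26,355.07; interest $553.45 → $26,908.52; payment $4,484.75; balance $22,423.77
Installment 2: opening $22,423.77; interest $470.89 → $22,894.66; payment $4,578.93; balance $18,315.73
Installment 3: opening $18,315.73; interest $384.63 → $18,700.36; payment $4,675.09; balance $14,025.27
Installment 4: opening $14,025.27; interest $294.53 → $14,319.80; payment $4,773.26; balance $9,546.54
Installment 5: opening $9,546.54; interest $200.47 → $9,747.01; payment $4,873.50; balance $4,873.51
Installment 6: opening $4,873.51; interest $102.34 → $4,975.85; payment $4,975.85; balance $0.00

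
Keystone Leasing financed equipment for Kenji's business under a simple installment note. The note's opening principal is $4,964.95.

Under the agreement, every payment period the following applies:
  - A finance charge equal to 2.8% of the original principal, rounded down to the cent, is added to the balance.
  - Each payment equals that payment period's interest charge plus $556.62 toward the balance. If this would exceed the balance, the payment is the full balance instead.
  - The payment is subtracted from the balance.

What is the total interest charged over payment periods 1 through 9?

# | Opening | Interest | Payment | End bal
1 | $4,964.95 | $139.01 | $695.63 | $4,408.33
2 | $4,408.33 | $139.01 | $695.63 | $3,851.71
3 | $3,851.71 | $139.01 | $695.63 | $3,295.09
4 | $3,295.09 | $139.01 | $695.63 | $2,738.47
5 | $2,738.47 | $139.01 | $695.63 | $2,181.85
6 | $2,181.85 | $139.01 | $695.63 | $1,625.23
7 | $1,625.23 | $139.01 | $695.63 | $1,068.61
8 | $1,068.61 | $139.01 | $695.63 | $511.99
9 | $511.99 | $139.01 | $651.00 | $0.00
Total interest: $139.01 + $139.01 + $139.01 + $139.01 + $139.01 + $139.01 + $139.01 + $139.01 + $139.01 = $1,251.09

$1,251.09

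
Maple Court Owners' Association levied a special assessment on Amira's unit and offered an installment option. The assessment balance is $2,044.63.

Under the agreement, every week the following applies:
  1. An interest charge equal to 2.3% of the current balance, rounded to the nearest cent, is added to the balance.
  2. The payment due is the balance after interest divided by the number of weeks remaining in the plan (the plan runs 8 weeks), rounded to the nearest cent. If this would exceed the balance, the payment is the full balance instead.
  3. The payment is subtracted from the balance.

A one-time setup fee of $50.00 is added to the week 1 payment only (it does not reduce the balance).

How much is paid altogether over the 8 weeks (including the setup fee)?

Week 1: opening $2,044.63; interest $47.03 → $2,091.66; payment $261.46 (+ $50.00 fee); balance $1,830.20
Week 2: opening $1,830.20; interest $42.09 → $1,872.29; payment $267.47; balance $1,604.82
Week 3: opening $1,604.82; interest $36.91 → $1,641.73; payment $273.62; balance $1,368.11
Week 4: opening $1,368.11; interest $31.47 → $1,399.58; payment $279.92; balance $1,119.66
Week 5: opening $1,119.66; interest $25.75 → $1,145.41; payment $286.35; balance $859.06
Week 6: opening $859.06; interest $19.76 → $878.82; payment $292.94; balance $585.88
Week 7: opening $585.88; interest $13.48 → $599.36; payment $299.68; balance $299.68
Week 8: opening $299.68; interest $6.89 → $306.57; payment $306.57; balance $0.00
Total paid: $2,318.01

$2,318.01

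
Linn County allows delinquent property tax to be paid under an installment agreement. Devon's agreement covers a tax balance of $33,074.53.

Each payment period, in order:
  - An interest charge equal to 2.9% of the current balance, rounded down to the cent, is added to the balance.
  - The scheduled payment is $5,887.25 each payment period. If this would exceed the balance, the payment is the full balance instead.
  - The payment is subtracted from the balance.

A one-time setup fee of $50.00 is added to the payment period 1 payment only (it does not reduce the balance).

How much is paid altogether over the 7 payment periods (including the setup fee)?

$36,688.08

Payment period 1: $33,074.53 +$959.16 interest = $34,033.69; pay $5,887.25 (+ $50.00 fee) → $28,146.44
Payment period 2: $28,146.44 +$816.24 interest = $28,962.68; pay $5,887.25 → $23,075.43
Payment period 3: $23,075.43 +$669.18 interest = $23,744.61; pay $5,887.25 → $17,857.36
Payment period 4: $17,857.36 +$517.86 interest = $18,375.22; pay $5,887.25 → $12,487.97
Payment period 5: $12,487.97 +$362.15 interest = $12,850.12; pay $5,887.25 → $6,962.87
Payment period 6: $6,962.87 +$201.92 interest = $7,164.79; pay $5,887.25 → $1,277.54
Payment period 7: $1,277.54 +$37.04 interest = $1,314.58; pay $1,314.58 → $0.00
Total paid: $36,688.08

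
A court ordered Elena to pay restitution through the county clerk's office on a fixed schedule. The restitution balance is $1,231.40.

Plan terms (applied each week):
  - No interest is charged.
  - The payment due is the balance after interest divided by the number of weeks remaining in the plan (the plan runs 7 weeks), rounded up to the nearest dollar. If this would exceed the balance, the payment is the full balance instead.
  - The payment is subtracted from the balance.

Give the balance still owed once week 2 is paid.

Week 1: $1,231.40 − $176.00 → $1,055.40
Week 2: $1,055.40 − $176.00 → $879.40

$879.40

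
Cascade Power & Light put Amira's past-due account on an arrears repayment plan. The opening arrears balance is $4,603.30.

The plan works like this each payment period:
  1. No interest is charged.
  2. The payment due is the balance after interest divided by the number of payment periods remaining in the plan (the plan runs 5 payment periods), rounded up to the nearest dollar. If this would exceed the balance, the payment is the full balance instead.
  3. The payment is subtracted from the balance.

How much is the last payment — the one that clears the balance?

$919.30

# | Opening | Payment | End bal
1 | $4,603.30 | $921.00 | $3,682.30
2 | $3,682.30 | $921.00 | $2,761.30
3 | $2,761.30 | $921.00 | $1,840.30
4 | $1,840.30 | $921.00 | $919.30
5 | $919.30 | $919.30 | $0.00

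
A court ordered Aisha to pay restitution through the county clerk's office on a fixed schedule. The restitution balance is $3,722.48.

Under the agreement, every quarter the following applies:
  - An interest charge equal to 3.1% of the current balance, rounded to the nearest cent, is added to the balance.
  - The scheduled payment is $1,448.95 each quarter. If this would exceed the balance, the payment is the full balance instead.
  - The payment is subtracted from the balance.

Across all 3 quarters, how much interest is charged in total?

$220.90

Quarter 1: $3,722.48 +$115.40 interest = $3,837.88; pay $1,448.95 → $2,388.93
Quarter 2: $2,388.93 +$74.06 interest = $2,462.99; pay $1,448.95 → $1,014.04
Quarter 3: $1,014.04 +$31.44 interest = $1,045.48; pay $1,045.48 → $0.00
Total interest: $115.40 + $74.06 + $31.44 = $220.90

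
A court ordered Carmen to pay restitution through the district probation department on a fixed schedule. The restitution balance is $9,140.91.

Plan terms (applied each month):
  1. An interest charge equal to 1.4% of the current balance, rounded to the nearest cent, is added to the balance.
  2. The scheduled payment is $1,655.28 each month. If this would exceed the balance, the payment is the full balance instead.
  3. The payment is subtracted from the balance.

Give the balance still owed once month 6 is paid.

$0.00

# | Opening | Interest | Payment | End bal
1 | $9,140.91 | $127.97 | $1,655.28 | $7,613.60
2 | $7,613.60 | $106.59 | $1,655.28 | $6,064.91
3 | $6,064.91 | $84.91 | $1,655.28 | $4,494.54
4 | $4,494.54 | $62.92 | $1,655.28 | $2,902.18
5 | $2,902.18 | $40.63 | $1,655.28 | $1,287.53
6 | $1,287.53 | $18.03 | $1,305.56 | $0.00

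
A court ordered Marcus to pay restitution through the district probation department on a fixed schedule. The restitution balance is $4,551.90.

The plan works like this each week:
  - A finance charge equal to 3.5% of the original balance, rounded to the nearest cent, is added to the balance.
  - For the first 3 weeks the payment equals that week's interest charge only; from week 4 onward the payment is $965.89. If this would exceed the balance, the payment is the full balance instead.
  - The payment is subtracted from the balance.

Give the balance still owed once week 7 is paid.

$1,325.62

Week 1: opening $4,551.90; interest $159.32 → $4,711.22; payment $159.32; balance $4,551.90
Week 2: opening $4,551.90; interest $159.32 → $4,711.22; payment $159.32; balance $4,551.90
Week 3: opening $4,551.90; interest $159.32 → $4,711.22; payment $159.32; balance $4,551.90
Week 4: opening $4,551.90; interest $159.32 → $4,711.22; payment $965.89; balance $3,745.33
Week 5: opening $3,745.33; interest $159.32 → $3,904.65; payment $965.89; balance $2,938.76
Week 6: opening $2,938.76; interest $159.32 → $3,098.08; payment $965.89; balance $2,132.19
Week 7: opening $2,132.19; interest $159.32 → $2,291.51; payment $965.89; balance $1,325.62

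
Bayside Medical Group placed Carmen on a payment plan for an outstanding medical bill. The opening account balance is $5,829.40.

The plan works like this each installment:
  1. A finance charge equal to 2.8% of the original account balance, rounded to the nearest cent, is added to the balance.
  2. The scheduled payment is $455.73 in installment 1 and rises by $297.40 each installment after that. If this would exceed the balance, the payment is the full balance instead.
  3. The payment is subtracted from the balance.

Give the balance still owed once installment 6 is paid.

$0.00

# | Opening | Interest | Payment | End bal
1 | $5,829.40 | $163.22 | $455.73 | $5,536.89
2 | $5,536.89 | $163.22 | $753.13 | $4,946.98
3 | $4,946.98 | $163.22 | $1,050.53 | $4,059.67
4 | $4,059.67 | $163.22 | $1,347.93 | $2,874.96
5 | $2,874.96 | $163.22 | $1,645.33 | $1,392.85
6 | $1,392.85 | $163.22 | $1,556.07 | $0.00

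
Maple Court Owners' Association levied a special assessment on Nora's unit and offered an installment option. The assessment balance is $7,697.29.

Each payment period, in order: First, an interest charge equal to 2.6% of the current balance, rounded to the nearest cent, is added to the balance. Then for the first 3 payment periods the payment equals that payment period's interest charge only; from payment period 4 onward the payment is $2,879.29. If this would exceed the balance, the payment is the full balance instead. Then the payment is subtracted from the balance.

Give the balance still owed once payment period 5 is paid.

Payment period 1: opening $7,697.29; interest $200.13 → $7,897.42; payment $200.13; balance $7,697.29
Payment period 2: opening $7,697.29; interest $200.13 → $7,897.42; payment $200.13; balance $7,697.29
Payment period 3: opening $7,697.29; interest $200.13 → $7,897.42; payment $200.13; balance $7,697.29
Payment period 4: opening $7,697.29; interest $200.13 → $7,897.42; payment $2,879.29; balance $5,018.13
Payment period 5: opening $5,018.13; interest $130.47 → $5,148.60; payment $2,879.29; balance $2,269.31

$2,269.31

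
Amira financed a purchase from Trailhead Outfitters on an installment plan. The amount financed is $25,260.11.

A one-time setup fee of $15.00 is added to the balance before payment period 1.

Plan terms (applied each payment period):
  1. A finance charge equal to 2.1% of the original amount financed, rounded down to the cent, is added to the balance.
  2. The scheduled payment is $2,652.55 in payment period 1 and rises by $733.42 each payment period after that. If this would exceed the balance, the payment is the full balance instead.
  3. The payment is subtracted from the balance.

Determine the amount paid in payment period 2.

$3,385.97

Payment period 1: $25,275.11 +$530.46 interest = $25,805.57; pay $2,652.55 → $23,153.02
Payment period 2: $23,153.02 +$530.46 interest = $23,683.48; pay $3,385.97 → $20,297.51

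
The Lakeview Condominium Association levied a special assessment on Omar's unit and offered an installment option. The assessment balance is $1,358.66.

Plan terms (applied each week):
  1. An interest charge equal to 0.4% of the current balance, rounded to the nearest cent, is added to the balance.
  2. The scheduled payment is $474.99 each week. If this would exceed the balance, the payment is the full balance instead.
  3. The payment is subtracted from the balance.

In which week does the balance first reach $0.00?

3

Week 1: opening $1,358.66; interest $5.43 → $1,364.09; payment $474.99; balance $889.10
Week 2: opening $889.10; interest $3.56 → $892.66; payment $474.99; balance $417.67
Week 3: opening $417.67; interest $1.67 → $419.34; payment $419.34; balance $0.00
Balance reaches $0.00 in week 3.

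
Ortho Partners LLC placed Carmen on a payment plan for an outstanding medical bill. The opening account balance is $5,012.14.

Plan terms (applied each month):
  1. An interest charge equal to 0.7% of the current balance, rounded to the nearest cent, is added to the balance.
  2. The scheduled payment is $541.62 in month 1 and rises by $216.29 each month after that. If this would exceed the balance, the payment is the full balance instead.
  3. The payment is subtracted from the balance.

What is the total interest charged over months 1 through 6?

$126.38

Month 1: opening $5,012.14; interest $35.08 → $5,047.22; payment $541.62; balance $4,505.60
Month 2: opening $4,505.60; interest $31.54 → $4,537.14; payment $757.91; balance $3,779.23
Month 3: opening $3,779.23; interest $26.45 → $3,805.68; payment $974.20; balance $2,831.48
Month 4: opening $2,831.48; interest $19.82 → $2,851.30; payment $1,190.49; balance $1,660.81
Month 5: opening $1,660.81; interest $11.63 → $1,672.44; payment $1,406.78; balance $265.66
Month 6: opening $265.66; interest $1.86 → $267.52; payment $267.52; balance $0.00
Total interest: $35.08 + $31.54 + $26.45 + $19.82 + $11.63 + $1.86 = $126.38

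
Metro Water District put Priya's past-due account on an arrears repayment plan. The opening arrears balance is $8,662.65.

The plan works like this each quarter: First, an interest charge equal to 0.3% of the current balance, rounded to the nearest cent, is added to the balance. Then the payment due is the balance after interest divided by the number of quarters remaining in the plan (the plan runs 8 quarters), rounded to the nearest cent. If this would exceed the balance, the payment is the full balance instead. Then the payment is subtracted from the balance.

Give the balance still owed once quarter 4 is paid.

# | Opening | Interest | Payment | End bal
1 | $8,662.65 | $25.99 | $1,086.08 | $7,602.56
2 | $7,602.56 | $22.81 | $1,089.34 | $6,536.03
3 | $6,536.03 | $19.61 | $1,092.61 | $5,463.03
4 | $5,463.03 | $16.39 | $1,095.88 | $4,383.54

$4,383.54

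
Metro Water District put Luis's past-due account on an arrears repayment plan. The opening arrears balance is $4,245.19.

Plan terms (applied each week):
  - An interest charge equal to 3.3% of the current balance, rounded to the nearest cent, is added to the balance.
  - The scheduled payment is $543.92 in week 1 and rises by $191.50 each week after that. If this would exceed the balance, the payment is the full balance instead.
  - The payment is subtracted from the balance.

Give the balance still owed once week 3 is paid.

# | Opening | Interest | Payment | End bal
1 | $4,245.19 | $140.09 | $543.92 | $3,841.36
2 | $3,841.36 | $126.76 | $735.42 | $3,232.70
3 | $3,232.70 | $106.68 | $926.92 | $2,412.46

$2,412.46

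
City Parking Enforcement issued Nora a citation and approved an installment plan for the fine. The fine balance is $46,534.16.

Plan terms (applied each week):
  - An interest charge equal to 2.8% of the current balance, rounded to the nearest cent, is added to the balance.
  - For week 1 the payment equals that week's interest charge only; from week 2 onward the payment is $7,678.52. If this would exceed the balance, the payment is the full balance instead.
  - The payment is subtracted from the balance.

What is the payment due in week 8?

# | Opening | Interest | Payment | End bal
1 | $46,534.16 | $1,302.96 | $1,302.96 | $46,534.16
2 | $46,534.16 | $1,302.96 | $7,678.52 | $40,158.60
3 | $40,158.60 | $1,124.44 | $7,678.52 | $33,604.52
4 | $33,604.52 | $940.93 | $7,678.52 | $26,866.93
5 | $26,866.93 | $752.27 | $7,678.52 | $19,940.68
6 | $19,940.68 | $558.34 | $7,678.52 | $12,820.50
7 | $12,820.50 | $358.97 | $7,678.52 | $5,500.95
8 | $5,500.95 | $154.03 | $5,654.98 | $0.00

$5,654.98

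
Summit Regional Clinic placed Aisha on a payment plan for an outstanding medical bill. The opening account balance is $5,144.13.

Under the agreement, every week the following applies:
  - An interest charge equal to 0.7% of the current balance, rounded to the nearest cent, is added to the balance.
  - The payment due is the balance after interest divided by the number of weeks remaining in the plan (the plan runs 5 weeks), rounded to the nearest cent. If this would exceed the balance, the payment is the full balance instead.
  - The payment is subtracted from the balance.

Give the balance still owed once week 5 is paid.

# | Opening | Interest | Payment | End bal
1 | $5,144.13 | $36.01 | $1,036.03 | $4,144.11
2 | $4,144.11 | $29.01 | $1,043.28 | $3,129.84
3 | $3,129.84 | $21.91 | $1,050.58 | $2,101.17
4 | $2,101.17 | $14.71 | $1,057.94 | $1,057.94
5 | $1,057.94 | $7.41 | $1,065.35 | $0.00

$0.00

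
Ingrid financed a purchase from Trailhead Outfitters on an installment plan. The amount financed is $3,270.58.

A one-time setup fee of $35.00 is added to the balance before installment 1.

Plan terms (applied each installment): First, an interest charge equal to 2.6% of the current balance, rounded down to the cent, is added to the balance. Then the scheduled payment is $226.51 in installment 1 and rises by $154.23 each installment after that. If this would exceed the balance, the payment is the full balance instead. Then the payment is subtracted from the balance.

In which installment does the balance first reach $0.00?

7

Installment 1: opening $3,305.58; interest $85.94 → $3,391.52; payment $226.51; balance $3,165.01
Installment 2: opening $3,165.01; interest $82.29 → $3,247.30; payment $380.74; balance $2,866.56
Installment 3: opening $2,866.56; interest $74.53 → $2,941.09; payment $534.97; balance $2,406.12
Installment 4: opening $2,406.12; interest $62.55 → $2,468.67; payment $689.20; balance $1,779.47
Installment 5: opening $1,779.47; interest $46.26 → $1,825.73; payment $843.43; balance $982.30
Installment 6: opening $982.30; interest $25.53 → $1,007.83; payment $997.66; balance $10.17
Installment 7: opening $10.17; interest $0.26 → $10.43; payment $10.43; balance $0.00
Balance reaches $0.00 in installment 7.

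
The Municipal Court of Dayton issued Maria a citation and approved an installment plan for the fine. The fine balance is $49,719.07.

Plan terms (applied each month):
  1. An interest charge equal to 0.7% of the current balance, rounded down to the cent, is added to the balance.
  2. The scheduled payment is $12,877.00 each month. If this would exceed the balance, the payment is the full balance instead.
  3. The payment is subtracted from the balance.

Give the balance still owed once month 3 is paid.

# | Opening | Interest | Payment | End bal
1 | $49,719.07 | $348.03 | $12,877.00 | $37,190.10
2 | $37,190.10 | $260.33 | $12,877.00 | $24,573.43
3 | $24,573.43 | $172.01 | $12,877.00 | $11,868.44

$11,868.44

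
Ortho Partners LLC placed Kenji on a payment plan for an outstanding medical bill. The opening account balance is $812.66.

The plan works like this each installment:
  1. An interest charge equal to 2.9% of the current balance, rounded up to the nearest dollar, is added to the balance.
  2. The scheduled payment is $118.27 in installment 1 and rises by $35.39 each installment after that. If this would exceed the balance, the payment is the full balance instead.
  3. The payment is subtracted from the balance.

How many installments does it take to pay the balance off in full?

# | Opening | Interest | Payment | End bal
1 | $812.66 | $24.00 | $118.27 | $718.39
2 | $718.39 | $21.00 | $153.66 | $585.73
3 | $585.73 | $17.00 | $189.05 | $413.68
4 | $413.68 | $12.00 | $224.44 | $201.24
5 | $201.24 | $6.00 | $207.24 | $0.00
Balance reaches $0.00 in installment 5.

5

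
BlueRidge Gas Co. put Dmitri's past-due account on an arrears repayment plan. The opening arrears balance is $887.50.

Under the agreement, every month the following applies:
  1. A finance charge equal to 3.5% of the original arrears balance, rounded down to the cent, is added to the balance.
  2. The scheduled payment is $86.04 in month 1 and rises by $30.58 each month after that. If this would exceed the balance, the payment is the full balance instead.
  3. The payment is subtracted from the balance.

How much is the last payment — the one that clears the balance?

$129.98

Month 1: opening $887.50; interest $31.06 → $918.56; payment $86.04; balance $832.52
Month 2: opening $832.52; interest $31.06 → $863.58; payment $116.62; balance $746.96
Month 3: opening $746.96; interest $31.06 → $778.02; payment $147.20; balance $630.82
Month 4: opening $630.82; interest $31.06 → $661.88; payment $177.78; balance $484.10
Month 5: opening $484.10; interest $31.06 → $515.16; payment $208.36; balance $306.80
Month 6: opening $306.80; interest $31.06 → $337.86; payment $238.94; balance $98.92
Month 7: opening $98.92; interest $31.06 → $129.98; payment $129.98; balance $0.00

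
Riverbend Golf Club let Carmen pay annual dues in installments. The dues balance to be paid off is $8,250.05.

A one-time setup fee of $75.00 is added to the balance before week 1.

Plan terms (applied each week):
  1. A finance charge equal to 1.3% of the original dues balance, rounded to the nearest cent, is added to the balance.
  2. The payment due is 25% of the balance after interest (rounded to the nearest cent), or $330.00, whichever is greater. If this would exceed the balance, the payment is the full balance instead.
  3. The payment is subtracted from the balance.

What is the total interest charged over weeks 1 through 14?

$1,501.50

Week 1: $8,325.05 +$107.25 interest = $8,432.30; pay $2,108.08 → $6,324.22
Week 2: $6,324.22 +$107.25 interest = $6,431.47; pay $1,607.87 → $4,823.60
Week 3: $4,823.60 +$107.25 interest = $4,930.85; pay $1,232.71 → $3,698.14
Week 4: $3,698.14 +$107.25 interest = $3,805.39; pay $951.35 → $2,854.04
Week 5: $2,854.04 +$107.25 interest = $2,961.29; pay $740.32 → $2,220.97
Week 6: $2,220.97 +$107.25 interest = $2,328.22; pay $582.06 → $1,746.16
Week 7: $1,746.16 +$107.25 interest = $1,853.41; pay $463.35 → $1,390.06
Week 8: $1,390.06 +$107.25 interest = $1,497.31; pay $374.33 → $1,122.98
Week 9: $1,122.98 +$107.25 interest = $1,230.23; pay $330.00 → $900.23
Week 10: $900.23 +$107.25 interest = $1,007.48; pay $330.00 → $677.48
Week 11: $677.48 +$107.25 interest = $784.73; pay $330.00 → $454.73
Week 12: $454.73 +$107.25 interest = $561.98; pay $330.00 → $231.98
Week 13: $231.98 +$107.25 interest = $339.23; pay $330.00 → $9.23
Week 14: $9.23 +$107.25 interest = $116.48; pay $116.48 → $0.00
Total interest: $107.25 + $107.25 + $107.25 + $107.25 + $107.25 + $107.25 + $107.25 + $107.25 + $107.25 + $107.25 + $107.25 + $107.25 + $107.25 + $107.25 = $1,501.50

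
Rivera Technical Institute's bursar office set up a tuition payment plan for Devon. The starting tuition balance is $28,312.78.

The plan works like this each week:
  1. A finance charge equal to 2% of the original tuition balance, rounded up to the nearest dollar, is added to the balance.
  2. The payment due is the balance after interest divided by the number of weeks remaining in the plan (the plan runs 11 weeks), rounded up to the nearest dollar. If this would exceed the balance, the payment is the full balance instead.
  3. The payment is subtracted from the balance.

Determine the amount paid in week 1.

$2,626.00

Week 1: $28,312.78 +$567.00 interest = $28,879.78; pay $2,626.00 → $26,253.78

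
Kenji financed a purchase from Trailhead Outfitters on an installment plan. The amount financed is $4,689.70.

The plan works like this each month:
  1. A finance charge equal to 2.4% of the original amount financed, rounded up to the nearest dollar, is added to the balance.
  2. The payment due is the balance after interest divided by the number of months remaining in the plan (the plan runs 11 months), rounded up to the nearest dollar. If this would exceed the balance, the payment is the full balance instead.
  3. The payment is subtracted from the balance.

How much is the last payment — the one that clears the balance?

Month 1: opening $4,689.70; interest $113.00 → $4,802.70; payment $437.00; balance $4,365.70
Month 2: opening $4,365.70; interest $113.00 → $4,478.70; payment $448.00; balance $4,030.70
Month 3: opening $4,030.70; interest $113.00 → $4,143.70; payment $461.00; balance $3,682.70
Month 4: opening $3,682.70; interest $113.00 → $3,795.70; payment $475.00; balance $3,320.70
Month 5: opening $3,320.70; interest $113.00 → $3,433.70; payment $491.00; balance $2,942.70
Month 6: opening $2,942.70; interest $113.00 → $3,055.70; payment $510.00; balance $2,545.70
Month 7: opening $2,545.70; interest $113.00 → $2,658.70; payment $532.00; balance $2,126.70
Month 8: opening $2,126.70; interest $113.00 → $2,239.70; payment $560.00; balance $1,679.70
Month 9: opening $1,679.70; interest $113.00 → $1,792.70; payment $598.00; balance $1,194.70
Month 10: opening $1,194.70; interest $113.00 → $1,307.70; payment $654.00; balance $653.70
Month 11: opening $653.70; interest $113.00 → $766.70; payment $766.70; balance $0.00

$766.70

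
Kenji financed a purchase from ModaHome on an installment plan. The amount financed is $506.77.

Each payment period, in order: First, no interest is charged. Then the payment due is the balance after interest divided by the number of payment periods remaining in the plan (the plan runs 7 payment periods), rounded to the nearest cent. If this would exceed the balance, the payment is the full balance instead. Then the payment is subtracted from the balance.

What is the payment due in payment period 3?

$72.39

Payment period 1: $506.77 − $72.40 → $434.37
Payment period 2: $434.37 − $72.40 → $361.97
Payment period 3: $361.97 − $72.39 → $289.58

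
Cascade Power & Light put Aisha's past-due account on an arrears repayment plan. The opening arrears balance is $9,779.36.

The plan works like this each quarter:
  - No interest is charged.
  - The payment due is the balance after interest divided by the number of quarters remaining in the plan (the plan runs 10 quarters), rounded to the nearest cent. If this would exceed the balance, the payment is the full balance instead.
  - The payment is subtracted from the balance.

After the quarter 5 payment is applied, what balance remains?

# | Opening | Payment | End bal
1 | $9,779.36 | $977.94 | $8,801.42
2 | $8,801.42 | $977.94 | $7,823.48
3 | $7,823.48 | $977.94 | $6,845.54
4 | $6,845.54 | $977.93 | $5,867.61
5 | $5,867.61 | $977.94 | $4,889.67

$4,889.67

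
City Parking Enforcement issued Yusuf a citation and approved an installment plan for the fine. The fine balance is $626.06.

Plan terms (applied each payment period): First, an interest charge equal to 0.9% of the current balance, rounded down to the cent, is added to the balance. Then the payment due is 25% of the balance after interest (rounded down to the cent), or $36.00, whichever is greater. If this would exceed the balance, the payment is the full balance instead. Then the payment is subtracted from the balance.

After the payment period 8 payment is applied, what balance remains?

Payment period 1: $626.06 +$5.63 interest = $631.69; pay $157.92 → $473.77
Payment period 2: $473.77 +$4.26 interest = $478.03; pay $119.50 → $358.53
Payment period 3: $358.53 +$3.22 interest = $361.75; pay $90.43 → $271.32
Payment period 4: $271.32 +$2.44 interest = $273.76; pay $68.44 → $205.32
Payment period 5: $205.32 +$1.84 interest = $207.16; pay $51.79 → $155.37
Payment period 6: $155.37 +$1.39 interest = $156.76; pay $39.19 → $117.57
Payment period 7: $117.57 +$1.05 interest = $118.62; pay $36.00 → $82.62
Payment period 8: $82.62 +$0.74 interest = $83.36; pay $36.00 → $47.36

$47.36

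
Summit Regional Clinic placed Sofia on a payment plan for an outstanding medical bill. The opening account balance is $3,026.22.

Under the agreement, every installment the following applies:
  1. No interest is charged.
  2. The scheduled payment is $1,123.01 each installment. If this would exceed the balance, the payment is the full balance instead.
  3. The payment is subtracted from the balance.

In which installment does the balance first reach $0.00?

3

Installment 1: opening $3,026.22; payment $1,123.01; balance $1,903.21
Installment 2: opening $1,903.21; payment $1,123.01; balance $780.20
Installment 3: opening $780.20; payment $780.20; balance $0.00
Balance reaches $0.00 in installment 3.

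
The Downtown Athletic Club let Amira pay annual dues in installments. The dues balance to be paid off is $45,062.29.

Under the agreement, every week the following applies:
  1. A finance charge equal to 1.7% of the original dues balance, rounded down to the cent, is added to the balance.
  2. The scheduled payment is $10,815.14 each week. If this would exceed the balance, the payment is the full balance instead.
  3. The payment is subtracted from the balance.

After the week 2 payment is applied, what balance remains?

Week 1: opening $45,062.29; interest $766.05 → $45,828.34; payment $10,815.14; balance $35,013.20
Week 2: opening $35,013.20; interest $766.05 → $35,779.25; payment $10,815.14; balance $24,964.11

$24,964.11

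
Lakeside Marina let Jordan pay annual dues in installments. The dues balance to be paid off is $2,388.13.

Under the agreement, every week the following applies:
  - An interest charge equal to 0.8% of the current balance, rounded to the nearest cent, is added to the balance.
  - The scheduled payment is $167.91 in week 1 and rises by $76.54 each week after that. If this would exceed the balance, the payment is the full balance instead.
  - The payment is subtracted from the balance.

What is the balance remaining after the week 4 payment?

$1,324.03

Week 1: opening $2,388.13; interest $19.11 → $2,407.24; payment $167.91; balance $2,239.33
Week 2: opening $2,239.33; interest $17.91 → $2,257.24; payment $244.45; balance $2,012.79
Week 3: opening $2,012.79; interest $16.10 → $2,028.89; payment $320.99; balance $1,707.90
Week 4: opening $1,707.90; interest $13.66 → $1,721.56; payment $397.53; balance $1,324.03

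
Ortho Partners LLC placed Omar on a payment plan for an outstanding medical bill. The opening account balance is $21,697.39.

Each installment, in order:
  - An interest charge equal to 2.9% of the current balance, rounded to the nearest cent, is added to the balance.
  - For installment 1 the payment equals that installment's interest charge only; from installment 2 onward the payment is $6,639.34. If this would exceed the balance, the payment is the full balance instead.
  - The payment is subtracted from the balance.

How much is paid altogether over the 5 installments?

$23,777.37

# | Opening | Interest | Payment | End bal
1 | $21,697.39 | $629.22 | $629.22 | $21,697.39
2 | $21,697.39 | $629.22 | $6,639.34 | $15,687.27
3 | $15,687.27 | $454.93 | $6,639.34 | $9,502.86
4 | $9,502.86 | $275.58 | $6,639.34 | $3,139.10
5 | $3,139.10 | $91.03 | $3,230.13 | $0.00
Total paid: $23,777.37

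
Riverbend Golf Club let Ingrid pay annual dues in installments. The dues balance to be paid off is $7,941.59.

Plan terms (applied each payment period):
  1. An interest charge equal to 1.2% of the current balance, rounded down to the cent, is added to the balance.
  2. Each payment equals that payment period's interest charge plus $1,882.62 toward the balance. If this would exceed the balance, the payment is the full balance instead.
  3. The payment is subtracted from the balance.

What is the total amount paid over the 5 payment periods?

$8,192.14

Payment period 1: opening $7,941.59; interest $95.29 → $8,036.88; payment $1,977.91; balance $6,058.97
Payment period 2: opening $6,058.97; interest $72.70 → $6,131.67; payment $1,955.32; balance $4,176.35
Payment period 3: opening $4,176.35; interest $50.11 → $4,226.46; payment $1,932.73; balance $2,293.73
Payment period 4: opening $2,293.73; interest $27.52 → $2,321.25; payment $1,910.14; balance $411.11
Payment period 5: opening $411.11; interest $4.93 → $416.04; payment $416.04; balance $0.00
Total paid: $8,192.14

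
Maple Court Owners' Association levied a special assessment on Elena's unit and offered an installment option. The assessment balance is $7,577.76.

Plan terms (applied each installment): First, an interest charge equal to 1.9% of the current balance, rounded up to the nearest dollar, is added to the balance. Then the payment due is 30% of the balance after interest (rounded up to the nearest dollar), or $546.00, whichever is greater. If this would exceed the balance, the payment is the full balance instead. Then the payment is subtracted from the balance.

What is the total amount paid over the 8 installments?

# | Opening | Interest | Payment | End bal
1 | $7,577.76 | $144.00 | $2,317.00 | $5,404.76
2 | $5,404.76 | $103.00 | $1,653.00 | $3,854.76
3 | $3,854.76 | $74.00 | $1,179.00 | $2,749.76
4 | $2,749.76 | $53.00 | $841.00 | $1,961.76
5 | $1,961.76 | $38.00 | $600.00 | $1,399.76
6 | $1,399.76 | $27.00 | $546.00 | $880.76
7 | $880.76 | $17.00 | $546.00 | $351.76
8 | $351.76 | $7.00 | $358.76 | $0.00
Total paid: $8,040.76

$8,040.76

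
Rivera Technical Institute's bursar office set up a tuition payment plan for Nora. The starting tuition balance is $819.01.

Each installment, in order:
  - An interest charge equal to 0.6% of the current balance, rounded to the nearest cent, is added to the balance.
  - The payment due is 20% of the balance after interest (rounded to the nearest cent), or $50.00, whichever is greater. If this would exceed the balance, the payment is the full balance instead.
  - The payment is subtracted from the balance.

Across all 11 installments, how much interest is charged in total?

# | Opening | Interest | Payment | End bal
1 | $819.01 | $4.91 | $164.78 | $659.14
2 | $659.14 | $3.95 | $132.62 | $530.47
3 | $530.47 | $3.18 | $106.73 | $426.92
4 | $426.92 | $2.56 | $85.90 | $343.58
5 | $343.58 | $2.06 | $69.13 | $276.51
6 | $276.51 | $1.66 | $55.63 | $222.54
7 | $222.54 | $1.34 | $50.00 | $173.88
8 | $173.88 | $1.04 | $50.00 | $124.92
9 | $124.92 | $0.75 | $50.00 | $75.67
10 | $75.67 | $0.45 | $50.00 | $26.12
11 | $26.12 | $0.16 | $26.28 | $0.00
Total interest: $4.91 + $3.95 + $3.18 + $2.56 + $2.06 + $1.66 + $1.34 + $1.04 + $0.75 + $0.45 + $0.16 = $22.06

$22.06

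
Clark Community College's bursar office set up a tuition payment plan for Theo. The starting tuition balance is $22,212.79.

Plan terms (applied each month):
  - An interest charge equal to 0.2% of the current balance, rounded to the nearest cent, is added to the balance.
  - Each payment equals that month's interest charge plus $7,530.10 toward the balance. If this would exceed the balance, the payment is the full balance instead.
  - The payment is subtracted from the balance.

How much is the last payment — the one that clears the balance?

# | Opening | Interest | Payment | End bal
1 | $22,212.79 | $44.43 | $7,574.53 | $14,682.69
2 | $14,682.69 | $29.37 | $7,559.47 | $7,152.59
3 | $7,152.59 | $14.31 | $7,166.90 | $0.00

$7,166.90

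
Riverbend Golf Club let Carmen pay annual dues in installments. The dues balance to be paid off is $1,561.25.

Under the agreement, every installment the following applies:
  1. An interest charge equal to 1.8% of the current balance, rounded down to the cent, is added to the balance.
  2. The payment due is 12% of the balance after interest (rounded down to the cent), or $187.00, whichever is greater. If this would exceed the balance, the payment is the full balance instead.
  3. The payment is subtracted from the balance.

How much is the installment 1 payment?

$190.72

Installment 1: $1,561.25 +$28.10 interest = $1,589.35; pay $190.72 → $1,398.63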